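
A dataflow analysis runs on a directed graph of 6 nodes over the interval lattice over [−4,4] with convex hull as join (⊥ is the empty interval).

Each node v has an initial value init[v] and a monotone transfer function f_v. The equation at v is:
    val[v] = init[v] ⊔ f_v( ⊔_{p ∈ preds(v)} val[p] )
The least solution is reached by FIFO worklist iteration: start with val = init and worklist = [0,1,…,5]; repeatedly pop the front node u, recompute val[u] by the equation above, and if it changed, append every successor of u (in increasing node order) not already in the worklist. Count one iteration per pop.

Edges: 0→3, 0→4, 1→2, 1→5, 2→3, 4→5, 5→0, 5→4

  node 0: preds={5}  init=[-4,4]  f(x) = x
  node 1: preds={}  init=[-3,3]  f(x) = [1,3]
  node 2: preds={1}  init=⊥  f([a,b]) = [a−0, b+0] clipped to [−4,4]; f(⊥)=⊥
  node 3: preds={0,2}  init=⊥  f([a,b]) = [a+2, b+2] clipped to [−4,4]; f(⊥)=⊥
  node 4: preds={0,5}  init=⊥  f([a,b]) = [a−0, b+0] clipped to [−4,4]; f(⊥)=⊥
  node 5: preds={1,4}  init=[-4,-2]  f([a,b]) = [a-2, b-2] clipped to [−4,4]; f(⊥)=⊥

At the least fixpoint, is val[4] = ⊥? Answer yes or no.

Trace (8 dequeues):
  [1] u=0 | in [-4,-2] | out [-4,4] | ==
  [2] u=1 | in ⊥ | out [-3,3] | ==
  [3] u=2 | in [-3,3] | out [-3,3] | prev ⊥ | push {}
  [4] u=3 | in [-4,4] | out [-2,4] | prev ⊥ | push {}
  [5] u=4 | in [-4,4] | out [-4,4] | prev ⊥ | push {}
  [6] u=5 | in [-4,4] | out [-4,2] | prev [-4,-2] | push {0,4}
  [7] u=0 | in [-4,2] | out [-4,4] | ==
  [8] u=4 | in [-4,4] | out [-4,4] | ==

Converged values:
  [0] [-4,4]
  [1] [-3,3]
  [2] [-3,3]
  [3] [-2,4]
  [4] [-4,4]
  [5] [-4,2]

no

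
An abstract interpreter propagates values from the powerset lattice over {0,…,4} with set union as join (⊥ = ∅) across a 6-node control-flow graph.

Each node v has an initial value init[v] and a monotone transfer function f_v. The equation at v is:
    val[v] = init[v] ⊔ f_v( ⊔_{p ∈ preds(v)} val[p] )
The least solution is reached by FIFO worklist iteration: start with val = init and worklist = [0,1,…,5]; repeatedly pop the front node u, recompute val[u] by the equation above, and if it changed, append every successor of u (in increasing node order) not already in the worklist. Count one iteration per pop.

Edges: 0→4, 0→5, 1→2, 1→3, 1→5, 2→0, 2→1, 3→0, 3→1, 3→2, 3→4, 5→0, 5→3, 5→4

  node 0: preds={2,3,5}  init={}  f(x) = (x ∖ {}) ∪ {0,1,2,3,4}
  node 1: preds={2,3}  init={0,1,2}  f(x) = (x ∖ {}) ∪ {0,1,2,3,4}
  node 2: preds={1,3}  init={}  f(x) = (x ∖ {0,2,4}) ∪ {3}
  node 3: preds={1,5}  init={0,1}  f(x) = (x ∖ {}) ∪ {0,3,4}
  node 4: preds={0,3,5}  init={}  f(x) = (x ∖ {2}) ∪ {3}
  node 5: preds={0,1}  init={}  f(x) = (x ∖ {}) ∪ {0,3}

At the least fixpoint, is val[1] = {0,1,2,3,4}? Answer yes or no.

yes

Worklist (11 pops):
  #1 pop 0: in={0,1} → {0,1,2,3,4} (was {}); enqueue []
  #2 pop 1: in={0,1} → {0,1,2,3,4} (was {0,1,2}); enqueue []
  #3 pop 2: in={0,1,2,3,4} → {1,3} (was {}); enqueue [0,1]
  #4 pop 3: in={0,1,2,3,4} → {0,1,2,3,4} (was {0,1}); enqueue [2]
  #5 pop 4: in={0,1,2,3,4} → {0,1,3,4} (was {}); enqueue []
  #6 pop 5: in={0,1,2,3,4} → {0,1,2,3,4} (was {}); enqueue [3,4]
  #7 pop 0: in={0,1,2,3,4} → {0,1,2,3,4} (no change)
  #8 pop 1: in={0,1,2,3,4} → {0,1,2,3,4} (no change)
  #9 pop 2: in={0,1,2,3,4} → {1,3} (no change)
  #10 pop 3: in={0,1,2,3,4} → {0,1,2,3,4} (no change)
  #11 pop 4: in={0,1,2,3,4} → {0,1,3,4} (no change)

Fixpoint:
  val[0] = {0,1,2,3,4}
  val[1] = {0,1,2,3,4}
  val[2] = {1,3}
  val[3] = {0,1,2,3,4}
  val[4] = {0,1,3,4}
  val[5] = {0,1,2,3,4}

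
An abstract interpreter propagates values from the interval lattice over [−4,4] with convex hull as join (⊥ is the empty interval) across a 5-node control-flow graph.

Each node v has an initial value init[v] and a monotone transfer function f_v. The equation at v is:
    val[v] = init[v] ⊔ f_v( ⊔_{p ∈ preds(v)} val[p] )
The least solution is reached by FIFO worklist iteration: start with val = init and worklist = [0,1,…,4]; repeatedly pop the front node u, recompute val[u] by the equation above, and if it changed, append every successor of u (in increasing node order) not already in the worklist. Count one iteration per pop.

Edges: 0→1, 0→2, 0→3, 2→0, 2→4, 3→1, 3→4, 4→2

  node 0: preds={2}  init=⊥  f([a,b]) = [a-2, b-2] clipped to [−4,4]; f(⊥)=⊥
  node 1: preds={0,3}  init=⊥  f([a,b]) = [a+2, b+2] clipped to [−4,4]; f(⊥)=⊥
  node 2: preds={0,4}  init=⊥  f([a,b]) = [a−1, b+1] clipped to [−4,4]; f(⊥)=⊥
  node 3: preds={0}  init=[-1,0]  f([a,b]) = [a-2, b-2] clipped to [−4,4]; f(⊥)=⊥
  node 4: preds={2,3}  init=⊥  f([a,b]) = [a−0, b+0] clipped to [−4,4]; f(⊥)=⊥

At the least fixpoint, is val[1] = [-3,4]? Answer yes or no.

Worklist (26 pops):
  #1 pop 0: in=⊥ → ⊥ (no change)
  #2 pop 1: in=[-1,0] → [1,2] (was ⊥); enqueue []
  #3 pop 2: in=⊥ → ⊥ (no change)
  #4 pop 3: in=⊥ → [-1,0] (no change)
  #5 pop 4: in=[-1,0] → [-1,0] (was ⊥); enqueue [2]
  #6 pop 2: in=[-1,0] → [-2,1] (was ⊥); enqueue [0,4]
  #7 pop 0: in=[-2,1] → [-4,-1] (was ⊥); enqueue [1,2,3]
  #8 pop 4: in=[-2,1] → [-2,1] (was [-1,0]); enqueue []
  #9 pop 1: in=[-4,0] → [-2,2] (was [1,2]); enqueue []
  #10 pop 2: in=[-4,1] → [-4,2] (was [-2,1]); enqueue [0,4]
  #11 pop 3: in=[-4,-1] → [-4,0] (was [-1,0]); enqueue [1]
  #12 pop 0: in=[-4,2] → [-4,0] (was [-4,-1]); enqueue [2,3]
  #13 pop 4: in=[-4,2] → [-4,2] (was [-2,1]); enqueue []
  #14 pop 1: in=[-4,0] → [-2,2] (no change)
  #15 pop 2: in=[-4,2] → [-4,3] (was [-4,2]); enqueue [0,4]
  #16 pop 3: in=[-4,0] → [-4,0] (no change)
  #17 pop 0: in=[-4,3] → [-4,1] (was [-4,0]); enqueue [1,2,3]
  #18 pop 4: in=[-4,3] → [-4,3] (was [-4,2]); enqueue []
  #19 pop 1: in=[-4,1] → [-2,3] (was [-2,2]); enqueue []
  #20 pop 2: in=[-4,3] → [-4,4] (was [-4,3]); enqueue [0,4]
  #21 pop 3: in=[-4,1] → [-4,0] (no change)
  #22 pop 0: in=[-4,4] → [-4,2] (was [-4,1]); enqueue [1,2,3]
  #23 pop 4: in=[-4,4] → [-4,4] (was [-4,3]); enqueue []
  #24 pop 1: in=[-4,2] → [-2,4] (was [-2,3]); enqueue []
  #25 pop 2: in=[-4,4] → [-4,4] (no change)
  #26 pop 3: in=[-4,2] → [-4,0] (no change)

Fixpoint:
  val[0] = [-4,2]
  val[1] = [-2,4]
  val[2] = [-4,4]
  val[3] = [-4,0]
  val[4] = [-4,4]

no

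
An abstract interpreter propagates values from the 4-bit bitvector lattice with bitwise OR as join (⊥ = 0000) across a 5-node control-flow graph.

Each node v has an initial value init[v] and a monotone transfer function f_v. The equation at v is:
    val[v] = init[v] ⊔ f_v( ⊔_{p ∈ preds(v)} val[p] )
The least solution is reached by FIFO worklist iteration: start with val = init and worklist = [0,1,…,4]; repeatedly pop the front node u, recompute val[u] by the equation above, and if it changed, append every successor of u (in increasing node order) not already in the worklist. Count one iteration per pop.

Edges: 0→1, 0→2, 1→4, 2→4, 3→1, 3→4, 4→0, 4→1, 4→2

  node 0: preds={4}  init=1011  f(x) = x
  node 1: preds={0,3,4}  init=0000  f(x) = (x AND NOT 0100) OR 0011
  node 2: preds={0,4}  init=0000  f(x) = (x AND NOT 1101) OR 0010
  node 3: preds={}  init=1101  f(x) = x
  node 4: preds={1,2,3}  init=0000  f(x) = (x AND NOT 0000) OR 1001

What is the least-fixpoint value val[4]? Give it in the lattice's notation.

Iteration log — 8 steps:
  step 1. node 0  ⊔preds=0000  new=1011  stable
  step 2. node 1  ⊔preds=1111  new=1011  old=0000  +wl: 
  step 3. node 2  ⊔preds=1011  new=0010  old=0000  +wl: 
  step 4. node 3  ⊔preds=0000  new=1101  stable
  step 5. node 4  ⊔preds=1111  new=1111  old=0000  +wl: 0,1,2
  step 6. node 0  ⊔preds=1111  new=1111  old=1011  +wl: 
  step 7. node 1  ⊔preds=1111  new=1011  stable
  step 8. node 2  ⊔preds=1111  new=0010  stable

Least fixpoint reached:
  node 0: 1111
  node 1: 1011
  node 2: 0010
  node 3: 1101
  node 4: 1111

1111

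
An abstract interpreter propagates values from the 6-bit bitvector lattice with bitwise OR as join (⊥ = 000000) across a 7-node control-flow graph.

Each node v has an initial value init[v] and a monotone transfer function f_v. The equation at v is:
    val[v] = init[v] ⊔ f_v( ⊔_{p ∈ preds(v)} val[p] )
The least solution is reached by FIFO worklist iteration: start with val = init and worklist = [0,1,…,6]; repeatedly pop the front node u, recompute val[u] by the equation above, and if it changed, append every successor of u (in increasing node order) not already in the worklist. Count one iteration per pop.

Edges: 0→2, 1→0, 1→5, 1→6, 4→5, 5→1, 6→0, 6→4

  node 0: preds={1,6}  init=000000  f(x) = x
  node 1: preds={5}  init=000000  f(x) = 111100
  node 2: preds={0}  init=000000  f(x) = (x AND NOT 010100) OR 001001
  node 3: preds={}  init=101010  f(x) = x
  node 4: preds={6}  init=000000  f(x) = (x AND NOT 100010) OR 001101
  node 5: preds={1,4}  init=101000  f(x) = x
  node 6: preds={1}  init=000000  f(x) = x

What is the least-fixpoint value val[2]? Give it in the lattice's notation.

Trace (12 dequeues):
  [1] u=0 | in 000000 | out 000000 | ==
  [2] u=1 | in 101000 | out 111100 | prev 000000 | push {0}
  [3] u=2 | in 000000 | out 001001 | prev 000000 | push {}
  [4] u=3 | in 000000 | out 101010 | ==
  [5] u=4 | in 000000 | out 001101 | prev 000000 | push {}
  [6] u=5 | in 111101 | out 111101 | prev 101000 | push {1}
  [7] u=6 | in 111100 | out 111100 | prev 000000 | push {4}
  [8] u=0 | in 111100 | out 111100 | prev 000000 | push {2}
  [9] u=1 | in 111101 | out 111100 | ==
  [10] u=4 | in 111100 | out 011101 | prev 001101 | push {5}
  [11] u=2 | in 111100 | out 101001 | prev 001001 | push {}
  [12] u=5 | in 111101 | out 111101 | ==

Converged values:
  [0] 111100
  [1] 111100
  [2] 101001
  [3] 101010
  [4] 011101
  [5] 111101
  [6] 111100

101001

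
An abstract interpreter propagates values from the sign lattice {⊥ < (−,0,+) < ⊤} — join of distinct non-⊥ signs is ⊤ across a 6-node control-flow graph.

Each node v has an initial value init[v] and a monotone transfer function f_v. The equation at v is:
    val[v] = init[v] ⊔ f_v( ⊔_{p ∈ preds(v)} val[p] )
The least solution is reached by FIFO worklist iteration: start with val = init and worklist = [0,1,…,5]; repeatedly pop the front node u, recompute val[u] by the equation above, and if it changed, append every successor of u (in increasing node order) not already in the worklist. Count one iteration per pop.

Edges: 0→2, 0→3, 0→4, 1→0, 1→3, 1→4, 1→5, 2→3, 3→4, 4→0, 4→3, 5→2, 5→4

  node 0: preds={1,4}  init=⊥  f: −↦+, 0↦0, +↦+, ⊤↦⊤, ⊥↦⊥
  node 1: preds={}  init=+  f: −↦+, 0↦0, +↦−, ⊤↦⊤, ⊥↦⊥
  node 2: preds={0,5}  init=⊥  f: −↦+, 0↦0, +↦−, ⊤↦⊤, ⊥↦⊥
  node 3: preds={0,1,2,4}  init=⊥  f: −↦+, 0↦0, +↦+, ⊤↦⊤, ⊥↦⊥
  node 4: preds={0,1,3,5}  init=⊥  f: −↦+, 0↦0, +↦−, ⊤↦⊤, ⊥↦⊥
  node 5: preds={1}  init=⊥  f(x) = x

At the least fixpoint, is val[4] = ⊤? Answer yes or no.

Iteration log — 11 steps:
  step 1. node 0  ⊔preds=+  new=+  old=⊥  +wl: 
  step 2. node 1  ⊔preds=⊥  new=+  stable
  step 3. node 2  ⊔preds=+  new=−  old=⊥  +wl: 
  step 4. node 3  ⊔preds=⊤  new=⊤  old=⊥  +wl: 
  step 5. node 4  ⊔preds=⊤  new=⊤  old=⊥  +wl: 0,3
  step 6. node 5  ⊔preds=+  new=+  old=⊥  +wl: 2,4
  step 7. node 0  ⊔preds=⊤  new=⊤  old=+  +wl: 
  step 8. node 3  ⊔preds=⊤  new=⊤  stable
  step 9. node 2  ⊔preds=⊤  new=⊤  old=−  +wl: 3
  step 10. node 4  ⊔preds=⊤  new=⊤  stable
  step 11. node 3  ⊔preds=⊤  new=⊤  stable

Least fixpoint reached:
  node 0: ⊤
  node 1: +
  node 2: ⊤
  node 3: ⊤
  node 4: ⊤
  node 5: +

yes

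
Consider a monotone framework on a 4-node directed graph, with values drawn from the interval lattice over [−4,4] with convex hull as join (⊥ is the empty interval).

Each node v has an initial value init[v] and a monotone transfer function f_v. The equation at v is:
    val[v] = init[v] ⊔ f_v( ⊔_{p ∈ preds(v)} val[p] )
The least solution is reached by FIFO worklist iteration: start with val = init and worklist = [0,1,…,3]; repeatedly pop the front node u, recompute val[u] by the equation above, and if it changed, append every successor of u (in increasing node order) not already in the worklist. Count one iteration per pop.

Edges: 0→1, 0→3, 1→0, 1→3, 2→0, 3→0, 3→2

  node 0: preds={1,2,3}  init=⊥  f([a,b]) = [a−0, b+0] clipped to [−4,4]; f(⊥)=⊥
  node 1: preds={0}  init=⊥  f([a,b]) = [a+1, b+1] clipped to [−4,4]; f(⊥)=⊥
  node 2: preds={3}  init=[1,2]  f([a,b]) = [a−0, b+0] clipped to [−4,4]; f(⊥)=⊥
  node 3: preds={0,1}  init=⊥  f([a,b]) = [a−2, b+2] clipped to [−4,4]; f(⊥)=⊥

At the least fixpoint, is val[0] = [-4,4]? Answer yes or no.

Trace (17 dequeues):
  [1] u=0 | in [1,2] | out [1,2] | prev ⊥ | push {}
  [2] u=1 | in [1,2] | out [2,3] | prev ⊥ | push {0}
  [3] u=2 | in ⊥ | out [1,2] | ==
  [4] u=3 | in [1,3] | out [-1,4] | prev ⊥ | push {2}
  [5] u=0 | in [-1,4] | out [-1,4] | prev [1,2] | push {1,3}
  [6] u=2 | in [-1,4] | out [-1,4] | prev [1,2] | push {0}
  [7] u=1 | in [-1,4] | out [0,4] | prev [2,3] | push {}
  [8] u=3 | in [-1,4] | out [-3,4] | prev [-1,4] | push {2}
  [9] u=0 | in [-3,4] | out [-3,4] | prev [-1,4] | push {1,3}
  [10] u=2 | in [-3,4] | out [-3,4] | prev [-1,4] | push {0}
  [11] u=1 | in [-3,4] | out [-2,4] | prev [0,4] | push {}
  [12] u=3 | in [-3,4] | out [-4,4] | prev [-3,4] | push {2}
  [13] u=0 | in [-4,4] | out [-4,4] | prev [-3,4] | push {1,3}
  [14] u=2 | in [-4,4] | out [-4,4] | prev [-3,4] | push {0}
  [15] u=1 | in [-4,4] | out [-3,4] | prev [-2,4] | push {}
  [16] u=3 | in [-4,4] | out [-4,4] | ==
  [17] u=0 | in [-4,4] | out [-4,4] | ==

Converged values:
  [0] [-4,4]
  [1] [-3,4]
  [2] [-4,4]
  [3] [-4,4]

yes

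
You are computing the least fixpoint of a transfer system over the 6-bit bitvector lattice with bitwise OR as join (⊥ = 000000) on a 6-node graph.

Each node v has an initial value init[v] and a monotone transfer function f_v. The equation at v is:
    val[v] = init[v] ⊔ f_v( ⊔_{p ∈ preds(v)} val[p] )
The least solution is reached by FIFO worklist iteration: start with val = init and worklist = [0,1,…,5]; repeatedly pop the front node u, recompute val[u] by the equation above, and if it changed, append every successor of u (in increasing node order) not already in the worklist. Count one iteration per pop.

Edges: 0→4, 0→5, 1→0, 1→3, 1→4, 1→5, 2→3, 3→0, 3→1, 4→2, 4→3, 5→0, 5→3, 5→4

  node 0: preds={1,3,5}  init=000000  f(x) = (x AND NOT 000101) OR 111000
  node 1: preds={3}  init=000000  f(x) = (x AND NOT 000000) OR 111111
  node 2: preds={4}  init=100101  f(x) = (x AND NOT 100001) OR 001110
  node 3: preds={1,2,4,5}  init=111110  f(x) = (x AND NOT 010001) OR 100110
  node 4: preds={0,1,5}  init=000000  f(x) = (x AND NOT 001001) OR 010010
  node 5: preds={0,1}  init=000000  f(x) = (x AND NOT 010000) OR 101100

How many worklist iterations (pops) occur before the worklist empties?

Trace (10 dequeues):
  [1] u=0 | in 111110 | out 111010 | prev 000000 | push {}
  [2] u=1 | in 111110 | out 111111 | prev 000000 | push {0}
  [3] u=2 | in 000000 | out 101111 | prev 100101 | push {}
  [4] u=3 | in 111111 | out 111110 | ==
  [5] u=4 | in 111111 | out 110110 | prev 000000 | push {2,3}
  [6] u=5 | in 111111 | out 101111 | prev 000000 | push {4}
  [7] u=0 | in 111111 | out 111010 | ==
  [8] u=2 | in 110110 | out 111111 | prev 101111 | push {}
  [9] u=3 | in 111111 | out 111110 | ==
  [10] u=4 | in 111111 | out 110110 | ==

Converged values:
  [0] 111010
  [1] 111111
  [2] 111111
  [3] 111110
  [4] 110110
  [5] 101111

10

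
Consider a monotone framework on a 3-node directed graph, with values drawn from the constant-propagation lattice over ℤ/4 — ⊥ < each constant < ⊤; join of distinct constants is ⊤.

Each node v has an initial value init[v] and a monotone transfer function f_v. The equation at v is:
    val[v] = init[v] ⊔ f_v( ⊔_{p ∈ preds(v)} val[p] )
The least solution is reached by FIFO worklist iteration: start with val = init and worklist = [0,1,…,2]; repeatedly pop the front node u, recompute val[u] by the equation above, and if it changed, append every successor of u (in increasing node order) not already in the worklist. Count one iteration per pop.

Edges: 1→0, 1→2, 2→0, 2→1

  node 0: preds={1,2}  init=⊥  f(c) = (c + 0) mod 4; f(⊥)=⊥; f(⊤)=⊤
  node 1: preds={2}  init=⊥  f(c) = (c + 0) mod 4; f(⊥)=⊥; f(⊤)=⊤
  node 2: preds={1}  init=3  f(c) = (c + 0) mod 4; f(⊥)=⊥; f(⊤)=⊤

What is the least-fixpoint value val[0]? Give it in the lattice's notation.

3

Iteration log — 4 steps:
  step 1. node 0  ⊔preds=3  new=3  old=⊥  +wl: 
  step 2. node 1  ⊔preds=3  new=3  old=⊥  +wl: 0
  step 3. node 2  ⊔preds=3  new=3  stable
  step 4. node 0  ⊔preds=3  new=3  stable

Least fixpoint reached:
  node 0: 3
  node 1: 3
  node 2: 3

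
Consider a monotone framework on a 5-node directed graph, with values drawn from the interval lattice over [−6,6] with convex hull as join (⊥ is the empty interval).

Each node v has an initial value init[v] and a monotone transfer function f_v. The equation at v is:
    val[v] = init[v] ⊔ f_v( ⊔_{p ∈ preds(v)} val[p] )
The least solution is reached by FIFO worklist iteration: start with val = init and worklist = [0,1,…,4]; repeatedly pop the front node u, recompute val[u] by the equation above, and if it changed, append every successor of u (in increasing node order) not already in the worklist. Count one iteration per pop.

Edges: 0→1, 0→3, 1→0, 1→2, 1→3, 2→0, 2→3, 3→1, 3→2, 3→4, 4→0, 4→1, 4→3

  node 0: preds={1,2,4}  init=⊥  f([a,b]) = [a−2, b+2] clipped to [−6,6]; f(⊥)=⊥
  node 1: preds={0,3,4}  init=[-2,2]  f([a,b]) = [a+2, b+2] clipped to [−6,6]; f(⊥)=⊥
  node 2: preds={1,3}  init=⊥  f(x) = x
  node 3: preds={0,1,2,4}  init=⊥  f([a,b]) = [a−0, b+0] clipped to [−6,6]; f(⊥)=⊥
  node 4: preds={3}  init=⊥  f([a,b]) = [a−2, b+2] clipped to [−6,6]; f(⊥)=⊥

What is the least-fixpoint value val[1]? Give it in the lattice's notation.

[-4,6]

Worklist (15 pops):
  #1 pop 0: in=[-2,2] → [-4,4] (was ⊥); enqueue []
  #2 pop 1: in=[-4,4] → [-2,6] (was [-2,2]); enqueue [0]
  #3 pop 2: in=[-2,6] → [-2,6] (was ⊥); enqueue []
  #4 pop 3: in=[-4,6] → [-4,6] (was ⊥); enqueue [1,2]
  #5 pop 4: in=[-4,6] → [-6,6] (was ⊥); enqueue [3]
  #6 pop 0: in=[-6,6] → [-6,6] (was [-4,4]); enqueue []
  #7 pop 1: in=[-6,6] → [-4,6] (was [-2,6]); enqueue [0]
  #8 pop 2: in=[-4,6] → [-4,6] (was [-2,6]); enqueue []
  #9 pop 3: in=[-6,6] → [-6,6] (was [-4,6]); enqueue [1,2,4]
  #10 pop 0: in=[-6,6] → [-6,6] (no change)
  #11 pop 1: in=[-6,6] → [-4,6] (no change)
  #12 pop 2: in=[-6,6] → [-6,6] (was [-4,6]); enqueue [0,3]
  #13 pop 4: in=[-6,6] → [-6,6] (no change)
  #14 pop 0: in=[-6,6] → [-6,6] (no change)
  #15 pop 3: in=[-6,6] → [-6,6] (no change)

Fixpoint:
  val[0] = [-6,6]
  val[1] = [-4,6]
  val[2] = [-6,6]
  val[3] = [-6,6]
  val[4] = [-6,6]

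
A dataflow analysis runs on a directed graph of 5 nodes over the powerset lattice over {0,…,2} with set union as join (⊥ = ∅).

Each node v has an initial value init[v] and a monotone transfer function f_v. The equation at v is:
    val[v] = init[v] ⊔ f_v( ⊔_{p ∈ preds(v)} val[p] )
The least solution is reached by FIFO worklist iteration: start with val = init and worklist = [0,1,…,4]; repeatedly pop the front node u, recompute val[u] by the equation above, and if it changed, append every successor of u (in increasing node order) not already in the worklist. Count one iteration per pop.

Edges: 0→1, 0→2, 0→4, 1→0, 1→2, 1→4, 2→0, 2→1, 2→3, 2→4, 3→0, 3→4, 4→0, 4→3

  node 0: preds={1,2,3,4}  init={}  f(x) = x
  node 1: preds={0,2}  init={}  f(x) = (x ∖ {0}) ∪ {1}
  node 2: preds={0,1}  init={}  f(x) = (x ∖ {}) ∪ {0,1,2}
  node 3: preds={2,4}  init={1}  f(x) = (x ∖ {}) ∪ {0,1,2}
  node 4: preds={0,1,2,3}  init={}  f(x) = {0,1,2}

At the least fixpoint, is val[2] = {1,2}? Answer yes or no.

Worklist (11 pops):
  #1 pop 0: in={1} → {1} (was {}); enqueue []
  #2 pop 1: in={1} → {1} (was {}); enqueue [0]
  #3 pop 2: in={1} → {0,1,2} (was {}); enqueue [1]
  #4 pop 3: in={0,1,2} → {0,1,2} (was {1}); enqueue []
  #5 pop 4: in={0,1,2} → {0,1,2} (was {}); enqueue [3]
  #6 pop 0: in={0,1,2} → {0,1,2} (was {1}); enqueue [2,4]
  #7 pop 1: in={0,1,2} → {1,2} (was {1}); enqueue [0]
  #8 pop 3: in={0,1,2} → {0,1,2} (no change)
  #9 pop 2: in={0,1,2} → {0,1,2} (no change)
  #10 pop 4: in={0,1,2} → {0,1,2} (no change)
  #11 pop 0: in={0,1,2} → {0,1,2} (no change)

Fixpoint:
  val[0] = {0,1,2}
  val[1] = {1,2}
  val[2] = {0,1,2}
  val[3] = {0,1,2}
  val[4] = {0,1,2}

no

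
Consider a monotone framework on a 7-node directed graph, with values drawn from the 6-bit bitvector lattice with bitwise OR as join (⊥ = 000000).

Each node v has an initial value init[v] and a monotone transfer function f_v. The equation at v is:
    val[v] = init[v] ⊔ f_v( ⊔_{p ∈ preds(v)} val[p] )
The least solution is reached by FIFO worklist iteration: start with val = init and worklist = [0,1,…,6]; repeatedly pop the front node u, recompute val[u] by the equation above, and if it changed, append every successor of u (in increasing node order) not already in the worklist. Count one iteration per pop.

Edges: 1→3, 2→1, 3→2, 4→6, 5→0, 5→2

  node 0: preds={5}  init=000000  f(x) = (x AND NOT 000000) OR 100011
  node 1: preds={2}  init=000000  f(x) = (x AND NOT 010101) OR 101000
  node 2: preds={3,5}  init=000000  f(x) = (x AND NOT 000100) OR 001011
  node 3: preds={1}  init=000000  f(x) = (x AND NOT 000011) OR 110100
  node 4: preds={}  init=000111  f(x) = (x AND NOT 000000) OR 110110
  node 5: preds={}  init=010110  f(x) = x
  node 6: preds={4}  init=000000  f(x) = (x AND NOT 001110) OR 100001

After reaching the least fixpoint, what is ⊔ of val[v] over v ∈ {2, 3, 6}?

Iteration log — 11 steps:
  step 1. node 0  ⊔preds=010110  new=110111  old=000000  +wl: 
  step 2. node 1  ⊔preds=000000  new=101000  old=000000  +wl: 
  step 3. node 2  ⊔preds=010110  new=011011  old=000000  +wl: 1
  step 4. node 3  ⊔preds=101000  new=111100  old=000000  +wl: 2
  step 5. node 4  ⊔preds=000000  new=110111  old=000111  +wl: 
  step 6. node 5  ⊔preds=000000  new=010110  stable
  step 7. node 6  ⊔preds=110111  new=110001  old=000000  +wl: 
  step 8. node 1  ⊔preds=011011  new=101010  old=101000  +wl: 3
  step 9. node 2  ⊔preds=111110  new=111011  old=011011  +wl: 1
  step 10. node 3  ⊔preds=101010  new=111100  stable
  step 11. node 1  ⊔preds=111011  new=101010  stable

Least fixpoint reached:
  node 0: 110111
  node 1: 101010
  node 2: 111011
  node 3: 111100
  node 4: 110111
  node 5: 010110
  node 6: 110001

111111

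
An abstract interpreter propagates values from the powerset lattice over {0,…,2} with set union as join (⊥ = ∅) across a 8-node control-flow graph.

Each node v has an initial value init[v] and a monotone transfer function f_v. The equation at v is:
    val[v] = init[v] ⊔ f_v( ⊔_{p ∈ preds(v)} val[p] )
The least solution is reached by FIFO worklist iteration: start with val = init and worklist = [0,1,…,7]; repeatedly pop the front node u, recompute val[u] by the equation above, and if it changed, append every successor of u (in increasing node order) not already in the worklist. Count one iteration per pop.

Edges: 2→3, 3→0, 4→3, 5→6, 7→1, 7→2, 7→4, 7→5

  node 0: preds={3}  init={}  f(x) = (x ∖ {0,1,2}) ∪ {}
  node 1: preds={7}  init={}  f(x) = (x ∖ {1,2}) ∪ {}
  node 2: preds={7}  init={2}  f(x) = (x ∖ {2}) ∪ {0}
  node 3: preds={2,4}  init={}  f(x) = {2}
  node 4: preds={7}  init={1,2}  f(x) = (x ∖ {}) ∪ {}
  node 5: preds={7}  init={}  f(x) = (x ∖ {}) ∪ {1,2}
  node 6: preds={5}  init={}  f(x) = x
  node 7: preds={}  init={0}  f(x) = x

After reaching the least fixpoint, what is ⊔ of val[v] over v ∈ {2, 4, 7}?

Trace (10 dequeues):
  [1] u=0 | in {} | out {} | ==
  [2] u=1 | in {0} | out {0} | prev {} | push {}
  [3] u=2 | in {0} | out {0,2} | prev {2} | push {}
  [4] u=3 | in {0,1,2} | out {2} | prev {} | push {0}
  [5] u=4 | in {0} | out {0,1,2} | prev {1,2} | push {3}
  [6] u=5 | in {0} | out {0,1,2} | prev {} | push {}
  [7] u=6 | in {0,1,2} | out {0,1,2} | prev {} | push {}
  [8] u=7 | in {} | out {0} | ==
  [9] u=0 | in {2} | out {} | ==
  [10] u=3 | in {0,1,2} | out {2} | ==

Converged values:
  [0] {}
  [1] {0}
  [2] {0,2}
  [3] {2}
  [4] {0,1,2}
  [5] {0,1,2}
  [6] {0,1,2}
  [7] {0}

{0,1,2}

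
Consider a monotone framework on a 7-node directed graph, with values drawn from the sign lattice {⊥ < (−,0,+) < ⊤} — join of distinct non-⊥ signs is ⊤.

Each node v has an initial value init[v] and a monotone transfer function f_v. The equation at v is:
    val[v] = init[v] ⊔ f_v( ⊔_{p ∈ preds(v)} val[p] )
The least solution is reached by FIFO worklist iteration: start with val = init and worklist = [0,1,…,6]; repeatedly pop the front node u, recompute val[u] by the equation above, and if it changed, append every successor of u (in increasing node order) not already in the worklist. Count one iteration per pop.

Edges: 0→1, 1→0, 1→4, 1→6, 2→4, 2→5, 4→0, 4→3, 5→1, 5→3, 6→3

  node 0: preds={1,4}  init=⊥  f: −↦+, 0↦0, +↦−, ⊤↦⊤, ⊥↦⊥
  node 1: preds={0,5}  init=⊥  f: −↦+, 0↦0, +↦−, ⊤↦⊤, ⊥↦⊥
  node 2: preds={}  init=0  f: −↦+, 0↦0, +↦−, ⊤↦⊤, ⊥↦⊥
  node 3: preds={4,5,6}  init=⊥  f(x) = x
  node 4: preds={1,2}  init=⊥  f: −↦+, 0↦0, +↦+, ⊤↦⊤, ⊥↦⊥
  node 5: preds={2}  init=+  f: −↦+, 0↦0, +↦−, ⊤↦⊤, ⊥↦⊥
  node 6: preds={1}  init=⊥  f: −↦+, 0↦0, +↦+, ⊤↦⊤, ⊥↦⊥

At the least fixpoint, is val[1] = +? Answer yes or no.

Trace (14 dequeues):
  [1] u=0 | in ⊥ | out ⊥ | ==
  [2] u=1 | in + | out − | prev ⊥ | push {0}
  [3] u=2 | in ⊥ | out 0 | ==
  [4] u=3 | in + | out + | prev ⊥ | push {}
  [5] u=4 | in ⊤ | out ⊤ | prev ⊥ | push {3}
  [6] u=5 | in 0 | out ⊤ | prev + | push {1}
  [7] u=6 | in − | out + | prev ⊥ | push {}
  [8] u=0 | in ⊤ | out ⊤ | prev ⊥ | push {}
  [9] u=3 | in ⊤ | out ⊤ | prev + | push {}
  [10] u=1 | in ⊤ | out ⊤ | prev − | push {0,4,6}
  [11] u=0 | in ⊤ | out ⊤ | ==
  [12] u=4 | in ⊤ | out ⊤ | ==
  [13] u=6 | in ⊤ | out ⊤ | prev + | push {3}
  [14] u=3 | in ⊤ | out ⊤ | ==

Converged values:
  [0] ⊤
  [1] ⊤
  [2] 0
  [3] ⊤
  [4] ⊤
  [5] ⊤
  [6] ⊤

no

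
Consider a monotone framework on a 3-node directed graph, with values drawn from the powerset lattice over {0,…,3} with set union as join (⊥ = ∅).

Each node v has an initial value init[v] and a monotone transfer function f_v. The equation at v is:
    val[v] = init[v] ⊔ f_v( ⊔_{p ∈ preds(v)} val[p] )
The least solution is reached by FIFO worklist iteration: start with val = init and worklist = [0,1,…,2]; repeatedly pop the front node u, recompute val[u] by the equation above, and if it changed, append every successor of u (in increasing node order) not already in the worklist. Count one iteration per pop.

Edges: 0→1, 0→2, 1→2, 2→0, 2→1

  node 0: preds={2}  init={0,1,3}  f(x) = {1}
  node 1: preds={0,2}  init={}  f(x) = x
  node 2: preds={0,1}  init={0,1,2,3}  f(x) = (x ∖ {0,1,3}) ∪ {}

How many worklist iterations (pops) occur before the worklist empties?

Trace (3 dequeues):
  [1] u=0 | in {0,1,2,3} | out {0,1,3} | ==
  [2] u=1 | in {0,1,2,3} | out {0,1,2,3} | prev {} | push {}
  [3] u=2 | in {0,1,2,3} | out {0,1,2,3} | ==

Converged values:
  [0] {0,1,3}
  [1] {0,1,2,3}
  [2] {0,1,2,3}

3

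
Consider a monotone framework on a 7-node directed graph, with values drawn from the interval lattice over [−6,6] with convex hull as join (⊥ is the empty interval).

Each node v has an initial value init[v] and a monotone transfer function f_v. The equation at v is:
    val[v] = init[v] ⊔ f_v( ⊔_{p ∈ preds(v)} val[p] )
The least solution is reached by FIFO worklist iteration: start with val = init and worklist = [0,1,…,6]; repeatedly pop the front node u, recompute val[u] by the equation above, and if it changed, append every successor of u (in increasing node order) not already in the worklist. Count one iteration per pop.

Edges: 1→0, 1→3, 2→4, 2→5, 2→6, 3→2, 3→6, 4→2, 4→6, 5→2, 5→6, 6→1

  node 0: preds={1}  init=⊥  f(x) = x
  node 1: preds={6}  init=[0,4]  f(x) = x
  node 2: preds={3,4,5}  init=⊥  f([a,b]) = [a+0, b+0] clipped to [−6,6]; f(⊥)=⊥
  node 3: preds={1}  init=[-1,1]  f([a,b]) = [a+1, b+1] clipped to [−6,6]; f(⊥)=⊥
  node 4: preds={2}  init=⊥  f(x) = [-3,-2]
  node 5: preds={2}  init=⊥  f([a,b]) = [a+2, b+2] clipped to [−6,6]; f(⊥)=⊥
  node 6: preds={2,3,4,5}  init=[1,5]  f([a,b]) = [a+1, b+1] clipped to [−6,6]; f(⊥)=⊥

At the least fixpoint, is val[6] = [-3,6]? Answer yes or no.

no

Trace (16 dequeues):
  [1] u=0 | in [0,4] | out [0,4] | prev ⊥ | push {}
  [2] u=1 | in [1,5] | out [0,5] | prev [0,4] | push {0}
  [3] u=2 | in [-1,1] | out [-1,1] | prev ⊥ | push {}
  [4] u=3 | in [0,5] | out [-1,6] | prev [-1,1] | push {2}
  [5] u=4 | in [-1,1] | out [-3,-2] | prev ⊥ | push {}
  [6] u=5 | in [-1,1] | out [1,3] | prev ⊥ | push {}
  [7] u=6 | in [-3,6] | out [-2,6] | prev [1,5] | push {1}
  [8] u=0 | in [0,5] | out [0,5] | prev [0,4] | push {}
  [9] u=2 | in [-3,6] | out [-3,6] | prev [-1,1] | push {4,5,6}
  [10] u=1 | in [-2,6] | out [-2,6] | prev [0,5] | push {0,3}
  [11] u=4 | in [-3,6] | out [-3,-2] | ==
  [12] u=5 | in [-3,6] | out [-1,6] | prev [1,3] | push {2}
  [13] u=6 | in [-3,6] | out [-2,6] | ==
  [14] u=0 | in [-2,6] | out [-2,6] | prev [0,5] | push {}
  [15] u=3 | in [-2,6] | out [-1,6] | ==
  [16] u=2 | in [-3,6] | out [-3,6] | ==

Converged values:
  [0] [-2,6]
  [1] [-2,6]
  [2] [-3,6]
  [3] [-1,6]
  [4] [-3,-2]
  [5] [-1,6]
  [6] [-2,6]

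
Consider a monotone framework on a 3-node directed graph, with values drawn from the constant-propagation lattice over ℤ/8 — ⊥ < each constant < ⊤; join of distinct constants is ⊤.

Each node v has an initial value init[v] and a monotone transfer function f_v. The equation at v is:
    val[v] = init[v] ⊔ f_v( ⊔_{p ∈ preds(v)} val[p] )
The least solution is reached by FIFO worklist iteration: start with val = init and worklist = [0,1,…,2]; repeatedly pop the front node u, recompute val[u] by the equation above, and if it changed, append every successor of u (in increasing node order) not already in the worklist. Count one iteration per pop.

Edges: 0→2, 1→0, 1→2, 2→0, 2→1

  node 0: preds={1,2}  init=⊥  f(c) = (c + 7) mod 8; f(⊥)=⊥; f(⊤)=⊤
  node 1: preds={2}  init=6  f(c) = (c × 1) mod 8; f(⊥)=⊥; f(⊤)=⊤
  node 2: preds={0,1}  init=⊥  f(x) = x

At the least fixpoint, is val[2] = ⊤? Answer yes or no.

yes

Worklist (7 pops):
  #1 pop 0: in=6 → 5 (was ⊥); enqueue []
  #2 pop 1: in=⊥ → 6 (no change)
  #3 pop 2: in=⊤ → ⊤ (was ⊥); enqueue [0,1]
  #4 pop 0: in=⊤ → ⊤ (was 5); enqueue [2]
  #5 pop 1: in=⊤ → ⊤ (was 6); enqueue [0]
  #6 pop 2: in=⊤ → ⊤ (no change)
  #7 pop 0: in=⊤ → ⊤ (no change)

Fixpoint:
  val[0] = ⊤
  val[1] = ⊤
  val[2] = ⊤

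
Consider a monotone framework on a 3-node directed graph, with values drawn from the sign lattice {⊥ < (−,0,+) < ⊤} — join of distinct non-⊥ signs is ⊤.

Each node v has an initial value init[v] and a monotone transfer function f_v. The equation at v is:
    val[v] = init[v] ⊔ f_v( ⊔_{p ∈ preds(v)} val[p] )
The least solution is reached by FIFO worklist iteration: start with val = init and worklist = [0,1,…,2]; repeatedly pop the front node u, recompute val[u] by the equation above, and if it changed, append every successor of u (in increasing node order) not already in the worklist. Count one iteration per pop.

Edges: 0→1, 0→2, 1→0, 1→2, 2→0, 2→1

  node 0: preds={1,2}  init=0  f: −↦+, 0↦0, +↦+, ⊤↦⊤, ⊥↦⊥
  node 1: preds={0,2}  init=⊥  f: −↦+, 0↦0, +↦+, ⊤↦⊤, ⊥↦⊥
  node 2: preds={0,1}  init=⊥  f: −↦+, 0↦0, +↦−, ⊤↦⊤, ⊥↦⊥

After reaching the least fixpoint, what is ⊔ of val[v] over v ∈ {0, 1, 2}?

0

Trace (5 dequeues):
  [1] u=0 | in ⊥ | out 0 | ==
  [2] u=1 | in 0 | out 0 | prev ⊥ | push {0}
  [3] u=2 | in 0 | out 0 | prev ⊥ | push {1}
  [4] u=0 | in 0 | out 0 | ==
  [5] u=1 | in 0 | out 0 | ==

Converged values:
  [0] 0
  [1] 0
  [2] 0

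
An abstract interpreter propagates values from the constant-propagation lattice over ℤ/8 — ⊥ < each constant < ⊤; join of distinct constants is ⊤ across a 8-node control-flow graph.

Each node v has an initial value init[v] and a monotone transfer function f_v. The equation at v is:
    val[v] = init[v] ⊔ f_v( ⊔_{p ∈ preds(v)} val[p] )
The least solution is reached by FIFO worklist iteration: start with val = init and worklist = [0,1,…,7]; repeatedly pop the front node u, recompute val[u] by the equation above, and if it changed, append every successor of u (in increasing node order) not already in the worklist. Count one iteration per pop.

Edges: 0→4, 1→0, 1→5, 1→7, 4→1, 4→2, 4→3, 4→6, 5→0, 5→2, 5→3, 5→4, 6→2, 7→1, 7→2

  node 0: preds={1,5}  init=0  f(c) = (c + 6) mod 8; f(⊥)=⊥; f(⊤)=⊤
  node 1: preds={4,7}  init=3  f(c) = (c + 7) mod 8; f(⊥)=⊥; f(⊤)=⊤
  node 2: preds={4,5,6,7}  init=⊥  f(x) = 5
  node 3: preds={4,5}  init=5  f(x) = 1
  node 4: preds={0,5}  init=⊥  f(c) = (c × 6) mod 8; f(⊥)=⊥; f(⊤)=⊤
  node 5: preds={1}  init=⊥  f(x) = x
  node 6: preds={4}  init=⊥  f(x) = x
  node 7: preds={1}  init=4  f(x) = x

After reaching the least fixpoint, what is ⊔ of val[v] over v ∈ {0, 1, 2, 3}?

Iteration log — 19 steps:
  step 1. node 0  ⊔preds=3  new=⊤  old=0  +wl: 
  step 2. node 1  ⊔preds=4  new=3  stable
  step 3. node 2  ⊔preds=4  new=5  old=⊥  +wl: 
  step 4. node 3  ⊔preds=⊥  new=⊤  old=5  +wl: 
  step 5. node 4  ⊔preds=⊤  new=⊤  old=⊥  +wl: 1,2,3
  step 6. node 5  ⊔preds=3  new=3  old=⊥  +wl: 0,4
  step 7. node 6  ⊔preds=⊤  new=⊤  old=⊥  +wl: 
  step 8. node 7  ⊔preds=3  new=⊤  old=4  +wl: 
  step 9. node 1  ⊔preds=⊤  new=⊤  old=3  +wl: 5,7
  step 10. node 2  ⊔preds=⊤  new=5  stable
  step 11. node 3  ⊔preds=⊤  new=⊤  stable
  step 12. node 0  ⊔preds=⊤  new=⊤  stable
  step 13. node 4  ⊔preds=⊤  new=⊤  stable
  step 14. node 5  ⊔preds=⊤  new=⊤  old=3  +wl: 0,2,3,4
  step 15. node 7  ⊔preds=⊤  new=⊤  stable
  step 16. node 0  ⊔preds=⊤  new=⊤  stable
  step 17. node 2  ⊔preds=⊤  new=5  stable
  step 18. node 3  ⊔preds=⊤  new=⊤  stable
  step 19. node 4  ⊔preds=⊤  new=⊤  stable

Least fixpoint reached:
  node 0: ⊤
  node 1: ⊤
  node 2: 5
  node 3: ⊤
  node 4: ⊤
  node 5: ⊤
  node 6: ⊤
  node 7: ⊤

⊤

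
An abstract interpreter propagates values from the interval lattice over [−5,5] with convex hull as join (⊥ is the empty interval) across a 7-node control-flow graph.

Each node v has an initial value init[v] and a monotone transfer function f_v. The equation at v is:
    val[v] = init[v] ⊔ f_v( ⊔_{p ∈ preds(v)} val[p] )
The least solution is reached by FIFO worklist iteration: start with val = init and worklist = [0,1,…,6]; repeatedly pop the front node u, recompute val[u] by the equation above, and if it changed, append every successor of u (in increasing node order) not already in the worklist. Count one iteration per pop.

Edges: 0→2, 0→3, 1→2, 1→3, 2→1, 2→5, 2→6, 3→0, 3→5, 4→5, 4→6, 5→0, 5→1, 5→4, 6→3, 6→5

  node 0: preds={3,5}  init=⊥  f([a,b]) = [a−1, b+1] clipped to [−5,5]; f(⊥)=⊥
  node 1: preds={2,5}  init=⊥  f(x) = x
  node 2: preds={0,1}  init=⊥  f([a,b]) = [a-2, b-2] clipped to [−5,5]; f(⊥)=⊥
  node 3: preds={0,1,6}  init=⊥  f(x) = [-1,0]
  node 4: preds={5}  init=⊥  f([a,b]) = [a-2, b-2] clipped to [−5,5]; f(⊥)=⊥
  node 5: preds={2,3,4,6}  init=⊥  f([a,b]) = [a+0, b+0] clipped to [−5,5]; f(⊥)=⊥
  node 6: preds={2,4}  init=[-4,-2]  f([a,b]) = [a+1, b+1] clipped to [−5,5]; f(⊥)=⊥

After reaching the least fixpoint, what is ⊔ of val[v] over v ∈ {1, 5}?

Iteration log — 20 steps:
  step 1. node 0  ⊔preds=⊥  new=⊥  stable
  step 2. node 1  ⊔preds=⊥  new=⊥  stable
  step 3. node 2  ⊔preds=⊥  new=⊥  stable
  step 4. node 3  ⊔preds=[-4,-2]  new=[-1,0]  old=⊥  +wl: 0
  step 5. node 4  ⊔preds=⊥  new=⊥  stable
  step 6. node 5  ⊔preds=[-4,0]  new=[-4,0]  old=⊥  +wl: 1,4
  step 7. node 6  ⊔preds=⊥  new=[-4,-2]  stable
  step 8. node 0  ⊔preds=[-4,0]  new=[-5,1]  old=⊥  +wl: 2,3
  step 9. node 1  ⊔preds=[-4,0]  new=[-4,0]  old=⊥  +wl: 
  step 10. node 4  ⊔preds=[-4,0]  new=[-5,-2]  old=⊥  +wl: 5,6
  step 11. node 2  ⊔preds=[-5,1]  new=[-5,-1]  old=⊥  +wl: 1
  step 12. node 3  ⊔preds=[-5,1]  new=[-1,0]  stable
  step 13. node 5  ⊔preds=[-5,0]  new=[-5,0]  old=[-4,0]  +wl: 0,4
  step 14. node 6  ⊔preds=[-5,-1]  new=[-4,0]  old=[-4,-2]  +wl: 3,5
  step 15. node 1  ⊔preds=[-5,0]  new=[-5,0]  old=[-4,0]  +wl: 2
  step 16. node 0  ⊔preds=[-5,0]  new=[-5,1]  stable
  step 17. node 4  ⊔preds=[-5,0]  new=[-5,-2]  stable
  step 18. node 3  ⊔preds=[-5,1]  new=[-1,0]  stable
  step 19. node 5  ⊔preds=[-5,0]  new=[-5,0]  stable
  step 20. node 2  ⊔preds=[-5,1]  new=[-5,-1]  stable

Least fixpoint reached:
  node 0: [-5,1]
  node 1: [-5,0]
  node 2: [-5,-1]
  node 3: [-1,0]
  node 4: [-5,-2]
  node 5: [-5,0]
  node 6: [-4,0]

[-5,0]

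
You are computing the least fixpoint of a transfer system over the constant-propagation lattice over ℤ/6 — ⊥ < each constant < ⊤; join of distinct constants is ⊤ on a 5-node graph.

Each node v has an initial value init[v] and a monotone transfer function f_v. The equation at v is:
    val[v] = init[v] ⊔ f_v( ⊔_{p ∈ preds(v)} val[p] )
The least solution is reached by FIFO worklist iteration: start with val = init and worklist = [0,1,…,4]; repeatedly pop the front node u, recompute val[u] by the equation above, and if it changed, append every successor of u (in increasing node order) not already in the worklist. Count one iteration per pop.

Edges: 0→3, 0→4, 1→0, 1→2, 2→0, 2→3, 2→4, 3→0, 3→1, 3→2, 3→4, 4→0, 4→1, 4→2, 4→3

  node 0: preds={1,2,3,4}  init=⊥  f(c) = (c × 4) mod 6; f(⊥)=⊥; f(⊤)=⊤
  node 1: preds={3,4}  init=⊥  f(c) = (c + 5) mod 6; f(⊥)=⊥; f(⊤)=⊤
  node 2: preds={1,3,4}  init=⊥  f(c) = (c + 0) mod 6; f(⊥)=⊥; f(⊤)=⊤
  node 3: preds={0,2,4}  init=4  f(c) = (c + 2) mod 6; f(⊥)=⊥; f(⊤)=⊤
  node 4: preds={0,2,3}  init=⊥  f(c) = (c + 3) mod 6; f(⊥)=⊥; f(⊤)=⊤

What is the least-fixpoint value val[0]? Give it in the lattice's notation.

⊤

Iteration log — 11 steps:
  step 1. node 0  ⊔preds=4  new=4  old=⊥  +wl: 
  step 2. node 1  ⊔preds=4  new=3  old=⊥  +wl: 0
  step 3. node 2  ⊔preds=⊤  new=⊤  old=⊥  +wl: 
  step 4. node 3  ⊔preds=⊤  new=⊤  old=4  +wl: 1,2
  step 5. node 4  ⊔preds=⊤  new=⊤  old=⊥  +wl: 3
  step 6. node 0  ⊔preds=⊤  new=⊤  old=4  +wl: 4
  step 7. node 1  ⊔preds=⊤  new=⊤  old=3  +wl: 0
  step 8. node 2  ⊔preds=⊤  new=⊤  stable
  step 9. node 3  ⊔preds=⊤  new=⊤  stable
  step 10. node 4  ⊔preds=⊤  new=⊤  stable
  step 11. node 0  ⊔preds=⊤  new=⊤  stable

Least fixpoint reached:
  node 0: ⊤
  node 1: ⊤
  node 2: ⊤
  node 3: ⊤
  node 4: ⊤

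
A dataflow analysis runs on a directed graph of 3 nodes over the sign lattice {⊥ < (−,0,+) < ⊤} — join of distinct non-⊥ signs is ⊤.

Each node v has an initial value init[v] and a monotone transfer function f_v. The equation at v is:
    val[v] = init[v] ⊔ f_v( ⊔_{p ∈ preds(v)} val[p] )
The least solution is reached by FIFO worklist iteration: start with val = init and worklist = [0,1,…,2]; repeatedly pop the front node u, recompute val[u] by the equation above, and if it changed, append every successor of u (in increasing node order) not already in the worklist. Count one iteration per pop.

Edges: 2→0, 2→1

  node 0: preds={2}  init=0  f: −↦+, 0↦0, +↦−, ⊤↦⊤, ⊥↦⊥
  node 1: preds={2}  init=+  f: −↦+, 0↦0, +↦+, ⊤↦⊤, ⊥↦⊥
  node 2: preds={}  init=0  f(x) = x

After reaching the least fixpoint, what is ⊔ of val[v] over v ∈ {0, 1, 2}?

⊤

Trace (3 dequeues):
  [1] u=0 | in 0 | out 0 | ==
  [2] u=1 | in 0 | out ⊤ | prev + | push {}
  [3] u=2 | in ⊥ | out 0 | ==

Converged values:
  [0] 0
  [1] ⊤
  [2] 0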